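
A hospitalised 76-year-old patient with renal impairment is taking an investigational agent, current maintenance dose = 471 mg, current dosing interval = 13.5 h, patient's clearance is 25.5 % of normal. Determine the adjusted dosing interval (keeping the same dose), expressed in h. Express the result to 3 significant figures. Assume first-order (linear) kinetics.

52.9 h

To keep the same average steady-state level, dosing rate must scale with clearance.
CL ratio = 25.5 / 100 = 0.2550
New interval (same dose) = 13.5 / 0.2550 = 52.94 h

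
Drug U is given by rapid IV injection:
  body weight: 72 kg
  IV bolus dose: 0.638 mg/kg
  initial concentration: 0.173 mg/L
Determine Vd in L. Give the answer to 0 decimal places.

Dose = 0.638 × 72 = 45.94 mg
Vd = Dose / C₀ = 45.94 / 0.173 = 265.5 L

266 L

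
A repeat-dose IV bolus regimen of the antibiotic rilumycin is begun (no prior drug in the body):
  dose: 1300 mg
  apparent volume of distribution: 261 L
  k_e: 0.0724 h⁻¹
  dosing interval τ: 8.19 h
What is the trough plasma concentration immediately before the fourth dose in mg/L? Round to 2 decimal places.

5.12 mg/L

C₀ per dose = Dose / Vd = 1300 / 261 = 4.981 mg/L
Fraction remaining after one interval: r = e^(−kτ) = e^(−0.07240 × 8.19) = 0.5527
Before dose 4, 3 doses have been given (aged 1τ, 2τ, 3τ).
C_trough = C₀ × (r + r² + … + r^3) = C₀ × r(1−r^3)/(1−r)
        = 4.981 × 0.5527 × (1 − 0.1688) / (1 − 0.5527) = 5.116 mg/L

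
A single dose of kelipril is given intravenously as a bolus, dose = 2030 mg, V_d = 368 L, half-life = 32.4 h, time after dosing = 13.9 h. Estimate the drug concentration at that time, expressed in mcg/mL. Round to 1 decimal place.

C₀ = Dose / Vd = 2030 / 368 = 5.516 mg/L
k = ln2 / t½ = 0.693147 / 32.4 = 0.02139 h⁻¹
C = C₀ · e^(−k·t) = 5.516 × e^(−0.02139 × 13.9)
  = 5.516 × 0.7428 = 4.097 mg/L
(4.097 mg/L = 4.097 mcg/mL)

4.1 mcg/mL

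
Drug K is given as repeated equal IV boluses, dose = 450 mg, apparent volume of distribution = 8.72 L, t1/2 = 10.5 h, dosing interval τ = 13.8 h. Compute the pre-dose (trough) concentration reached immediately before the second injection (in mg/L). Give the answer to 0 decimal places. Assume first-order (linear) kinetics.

C₀ per dose = Dose / Vd = 450 / 8.72 = 51.61 mg/L
k = ln2 / t½ = 0.693147 / 10.5 = 0.06601 h⁻¹
Fraction remaining after one interval: r = e^(−kτ) = e^(−0.06601 × 13.8) = 0.4021
Before dose 2, 1 dose has been given (aged 1τ).
C_trough = C₀ × r = 51.61 × 0.4021 = 20.75 mg/L

21 mg/L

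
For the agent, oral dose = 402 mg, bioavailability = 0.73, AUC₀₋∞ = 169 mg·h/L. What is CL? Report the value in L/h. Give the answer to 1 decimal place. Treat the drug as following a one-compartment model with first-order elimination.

1.7 L/h

CL = F·Dose / AUC = 0.73 × 402 / 169 = 1.736 L/h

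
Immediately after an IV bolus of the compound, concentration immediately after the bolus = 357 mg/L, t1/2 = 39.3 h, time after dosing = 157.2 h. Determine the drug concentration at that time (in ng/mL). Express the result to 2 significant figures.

22000 ng/mL

k = ln2 / t½ = 0.693147 / 39.3 = 0.01764 h⁻¹
t / t½ = 157.2 / 39.3 = 4 half-lives
C = C₀ × (1/2)^4 = 357.0 × 0.06250 = 22.31 mg/L
Convert: 22.31 mg/L × 1000 = 22310 ng/mL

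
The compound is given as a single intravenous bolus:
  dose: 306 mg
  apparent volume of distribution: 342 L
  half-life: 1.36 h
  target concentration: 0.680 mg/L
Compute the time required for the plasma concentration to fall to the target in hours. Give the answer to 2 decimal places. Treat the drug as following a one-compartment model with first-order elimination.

C₀ = Dose / Vd = 306.0 / 342 = 0.8947 mg/L
k = ln2 / t½ = 0.693147 / 1.36 = 0.5097 h⁻¹
t = ln(C₀ / C) / k = ln(0.8947 / 0.680) / 0.5097
  = ln(1.316) / 0.5097 = 0.2746 / 0.5097 = 0.5387 h

0.54 h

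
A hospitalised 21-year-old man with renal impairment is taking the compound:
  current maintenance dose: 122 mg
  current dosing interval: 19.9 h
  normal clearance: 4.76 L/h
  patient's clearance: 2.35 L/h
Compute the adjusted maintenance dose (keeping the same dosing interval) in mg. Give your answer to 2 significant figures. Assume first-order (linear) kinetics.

60 mg

To keep the same average steady-state level, dosing rate must scale with clearance.
CL ratio = 2.35 / 4.76 = 0.4937
New dose (same interval) = 122 × 0.4937 = 60.23 mg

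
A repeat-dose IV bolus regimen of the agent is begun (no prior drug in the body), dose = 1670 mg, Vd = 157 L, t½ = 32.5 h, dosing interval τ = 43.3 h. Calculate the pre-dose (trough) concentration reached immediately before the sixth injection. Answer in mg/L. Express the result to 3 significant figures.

C₀ per dose = Dose / Vd = 1670 / 157 = 10.64 mg/L
k = ln2 / t½ = 0.693147 / 32.5 = 0.02133 h⁻¹
Fraction remaining after one interval: r = e^(−kτ) = e^(−0.02133 × 43.3) = 0.3971
Before dose 6, 5 doses have been given (aged 1τ, 2τ, 3τ, 4τ, 5τ).
C_trough = C₀ × (r + r² + … + r^5) = C₀ × r(1−r^5)/(1−r)
        = 10.64 × 0.3971 × (1 − 0.009874) / (1 − 0.3971) = 6.939 mg/L

6.94 mg/L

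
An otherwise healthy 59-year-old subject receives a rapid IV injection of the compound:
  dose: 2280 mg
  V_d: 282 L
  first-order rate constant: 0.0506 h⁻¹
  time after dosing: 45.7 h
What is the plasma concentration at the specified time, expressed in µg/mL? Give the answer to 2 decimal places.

C₀ = Dose / Vd = 2280 / 282 = 8.085 mg/L
C = C₀ · e^(−k·t) = 8.085 × e^(−0.05060 × 45.7)
  = 8.085 × 0.09902 = 0.8006 mg/L
(0.8006 mg/L = 0.8006 µg/mL)

0.80 µg/mL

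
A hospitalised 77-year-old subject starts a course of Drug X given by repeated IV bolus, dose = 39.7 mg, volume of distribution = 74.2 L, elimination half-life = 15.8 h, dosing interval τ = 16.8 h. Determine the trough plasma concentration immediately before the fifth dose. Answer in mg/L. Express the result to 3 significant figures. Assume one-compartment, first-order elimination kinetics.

C₀ per dose = Dose / Vd = 39.7 / 74.2 = 0.5350 mg/L
k = ln2 / t½ = 0.693147 / 15.8 = 0.04387 h⁻¹
Fraction remaining after one interval: r = e^(−kτ) = e^(−0.04387 × 16.8) = 0.4785
Before dose 5, 4 doses have been given (aged 1τ, 2τ, 3τ, 4τ).
C_trough = C₀ × (r + r² + … + r^4) = C₀ × r(1−r^4)/(1−r)
        = 0.5350 × 0.4785 × (1 − 0.05242) / (1 − 0.4785) = 0.4652 mg/L

0.465 mg/L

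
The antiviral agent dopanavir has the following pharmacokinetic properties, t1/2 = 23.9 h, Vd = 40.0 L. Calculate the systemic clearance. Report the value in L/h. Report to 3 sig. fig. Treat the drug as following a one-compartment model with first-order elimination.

k = ln2 / t½ = 0.693147 / 23.9 = 0.02900 h⁻¹
CL = k × Vd = 0.02900 × 40.0 = 1.160 L/h

1.16 L/h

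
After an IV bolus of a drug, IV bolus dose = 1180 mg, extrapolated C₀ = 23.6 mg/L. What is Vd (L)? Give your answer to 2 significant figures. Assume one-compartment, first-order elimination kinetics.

50 L

Vd = Dose / C₀ = 1180 / 23.6 = 50.00 L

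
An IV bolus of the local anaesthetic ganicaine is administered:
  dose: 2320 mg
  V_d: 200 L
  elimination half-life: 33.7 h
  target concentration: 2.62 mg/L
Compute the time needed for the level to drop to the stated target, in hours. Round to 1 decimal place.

C₀ = Dose / Vd = 2320 / 200 = 11.60 mg/L
k = ln2 / t½ = 0.693147 / 33.7 = 0.02057 h⁻¹
t = ln(C₀ / C) / k = ln(11.60 / 2.62) / 0.02057
  = ln(4.427) / 0.02057 = 1.488 / 0.02057 = 72.34 h

72.3 h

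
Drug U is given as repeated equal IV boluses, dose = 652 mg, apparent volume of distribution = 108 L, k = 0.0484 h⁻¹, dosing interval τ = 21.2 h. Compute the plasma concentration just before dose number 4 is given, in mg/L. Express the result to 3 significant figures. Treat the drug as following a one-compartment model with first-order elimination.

3.22 mg/L

C₀ per dose = Dose / Vd = 652 / 108 = 6.037 mg/L
Fraction remaining after one interval: r = e^(−kτ) = e^(−0.04840 × 21.2) = 0.3584
Before dose 4, 3 doses have been given (aged 1τ, 2τ, 3τ).
C_trough = C₀ × (r + r² + … + r^3) = C₀ × r(1−r^3)/(1−r)
        = 6.037 × 0.3584 × (1 − 0.04604) / (1 − 0.3584) = 3.217 mg/L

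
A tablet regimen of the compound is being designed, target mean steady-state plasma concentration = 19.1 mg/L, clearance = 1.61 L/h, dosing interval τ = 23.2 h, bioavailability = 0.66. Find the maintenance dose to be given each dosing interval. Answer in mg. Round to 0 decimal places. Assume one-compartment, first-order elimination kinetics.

At steady state, F × (Dose/τ) = Css × CL.
Dose = Css × CL × τ / F = 19.1 × 1.610 × 23.2 / 0.66 = 1081 mg

1081 mg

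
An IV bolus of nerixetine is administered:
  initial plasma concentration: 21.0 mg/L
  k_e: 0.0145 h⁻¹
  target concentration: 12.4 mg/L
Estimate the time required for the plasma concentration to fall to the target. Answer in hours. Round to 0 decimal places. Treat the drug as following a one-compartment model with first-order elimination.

t = ln(C₀ / C) / k = ln(21.00 / 12.4) / 0.01450
  = ln(1.694) / 0.01450 = 0.5271 / 0.01450 = 36.35 h

36 h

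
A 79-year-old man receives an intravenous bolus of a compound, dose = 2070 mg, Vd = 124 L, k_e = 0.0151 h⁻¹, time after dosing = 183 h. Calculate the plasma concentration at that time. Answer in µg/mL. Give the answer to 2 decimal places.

1.05 µg/mL

C₀ = Dose / Vd = 2070 / 124 = 16.69 mg/L
C = C₀ · e^(−k·t) = 16.69 × e^(−0.01510 × 183)
  = 16.69 × 0.06308 = 1.053 mg/L
(1.053 mg/L = 1.053 µg/mL)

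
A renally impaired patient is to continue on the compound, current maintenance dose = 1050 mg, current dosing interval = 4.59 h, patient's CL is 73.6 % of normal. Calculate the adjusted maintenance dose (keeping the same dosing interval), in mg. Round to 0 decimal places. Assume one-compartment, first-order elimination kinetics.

To keep the same average steady-state level, dosing rate must scale with clearance.
CL ratio = 73.6 / 100 = 0.7360
New dose (same interval) = 1050 × 0.7360 = 772.8 mg

773 mg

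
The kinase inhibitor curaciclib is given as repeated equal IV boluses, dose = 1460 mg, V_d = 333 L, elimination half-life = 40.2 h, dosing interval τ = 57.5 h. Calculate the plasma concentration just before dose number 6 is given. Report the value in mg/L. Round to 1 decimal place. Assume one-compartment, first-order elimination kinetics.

2.6 mg/L

C₀ per dose = Dose / Vd = 1460 / 333 = 4.384 mg/L
k = ln2 / t½ = 0.693147 / 40.2 = 0.01724 h⁻¹
Fraction remaining after one interval: r = e^(−kτ) = e^(−0.01724 × 57.5) = 0.3711
Before dose 6, 5 doses have been given (aged 1τ, 2τ, 3τ, 4τ, 5τ).
C_trough = C₀ × (r + r² + … + r^5) = C₀ × r(1−r^5)/(1−r)
        = 4.384 × 0.3711 × (1 − 0.007038) / (1 − 0.3711) = 2.569 mg/L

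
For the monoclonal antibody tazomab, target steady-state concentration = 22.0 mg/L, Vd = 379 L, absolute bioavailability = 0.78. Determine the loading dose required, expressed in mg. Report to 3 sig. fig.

10700 mg

LD = Css × Vd / F = 22.0 × 379 / 0.78 = 10690 mg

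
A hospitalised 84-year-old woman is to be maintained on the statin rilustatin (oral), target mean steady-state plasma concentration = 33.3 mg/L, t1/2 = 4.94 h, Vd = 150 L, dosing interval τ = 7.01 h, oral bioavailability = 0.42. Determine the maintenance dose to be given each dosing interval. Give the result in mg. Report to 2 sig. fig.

k = ln2 / t½ = 0.693147 / 4.94 = 0.1403 h⁻¹
CL = k × Vd = 0.1403 × 150 = 21.05 L/h
At steady state, F × (Dose/τ) = Css × CL.
Dose = Css × CL × τ / F = 33.3 × 21.05 × 7.01 / 0.42 = 11700 mg

12000 mg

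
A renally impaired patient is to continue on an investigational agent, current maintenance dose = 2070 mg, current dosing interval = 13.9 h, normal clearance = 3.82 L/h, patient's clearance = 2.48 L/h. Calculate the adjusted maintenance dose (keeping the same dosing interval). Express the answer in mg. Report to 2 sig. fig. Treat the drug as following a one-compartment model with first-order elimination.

1300 mg

To keep the same average steady-state level, dosing rate must scale with clearance.
CL ratio = 2.48 / 3.82 = 0.6492
New dose (same interval) = 2070 × 0.6492 = 1344 mg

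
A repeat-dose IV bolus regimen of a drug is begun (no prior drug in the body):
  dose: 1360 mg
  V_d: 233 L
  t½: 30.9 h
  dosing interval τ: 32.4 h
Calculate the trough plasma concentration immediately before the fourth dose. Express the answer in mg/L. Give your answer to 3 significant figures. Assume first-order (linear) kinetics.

4.85 mg/L

C₀ per dose = Dose / Vd = 1360 / 233 = 5.837 mg/L
k = ln2 / t½ = 0.693147 / 30.9 = 0.02243 h⁻¹
Fraction remaining after one interval: r = e^(−kτ) = e^(−0.02243 × 32.4) = 0.4835
Before dose 4, 3 doses have been given (aged 1τ, 2τ, 3τ).
C_trough = C₀ × (r + r² + … + r^3) = C₀ × r(1−r^3)/(1−r)
        = 5.837 × 0.4835 × (1 − 0.1130) / (1 − 0.4835) = 4.847 mg/L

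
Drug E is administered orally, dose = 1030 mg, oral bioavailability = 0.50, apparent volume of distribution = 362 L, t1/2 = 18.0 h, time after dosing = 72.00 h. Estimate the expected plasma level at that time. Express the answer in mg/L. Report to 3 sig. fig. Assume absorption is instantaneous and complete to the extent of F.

Amount reaching circulation = F × Dose = 0.50 × 1030 = 515.0 mg
C₀ = F·Dose / Vd = 515.0 / 362 = 1.423 mg/L
k = ln2 / t½ = 0.693147 / 18.0 = 0.03851 h⁻¹
t / t½ = 72.00 / 18.0 = 4 half-lives
C = C₀ × (1/2)^4 = 1.423 × 0.06250 = 0.08894 mg/L

0.0889 mg/L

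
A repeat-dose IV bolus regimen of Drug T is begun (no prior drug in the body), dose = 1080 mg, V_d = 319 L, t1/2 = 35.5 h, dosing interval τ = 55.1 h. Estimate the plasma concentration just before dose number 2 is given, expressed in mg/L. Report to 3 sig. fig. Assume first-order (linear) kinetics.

1.15 mg/L

C₀ per dose = Dose / Vd = 1080 / 319 = 3.386 mg/L
k = ln2 / t½ = 0.693147 / 35.5 = 0.01953 h⁻¹
Fraction remaining after one interval: r = e^(−kτ) = e^(−0.01953 × 55.1) = 0.3409
Before dose 2, 1 dose has been given (aged 1τ).
C_trough = C₀ × r = 3.386 × 0.3409 = 1.154 mg/L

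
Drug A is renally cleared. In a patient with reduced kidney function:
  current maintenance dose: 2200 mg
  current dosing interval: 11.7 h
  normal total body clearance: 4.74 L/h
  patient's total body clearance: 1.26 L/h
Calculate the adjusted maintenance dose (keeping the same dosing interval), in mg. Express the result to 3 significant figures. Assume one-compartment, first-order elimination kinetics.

To keep the same average steady-state level, dosing rate must scale with clearance.
CL ratio = 1.26 / 4.74 = 0.2658
New dose (same interval) = 2200 × 0.2658 = 584.8 mg

585 mg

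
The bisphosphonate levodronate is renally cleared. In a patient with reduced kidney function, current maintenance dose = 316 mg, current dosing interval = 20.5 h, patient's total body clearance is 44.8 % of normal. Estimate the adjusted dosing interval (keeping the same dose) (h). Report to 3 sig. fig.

To keep the same average steady-state level, dosing rate must scale with clearance.
CL ratio = 44.8 / 100 = 0.4480
New interval (same dose) = 20.5 / 0.4480 = 45.76 h

45.8 h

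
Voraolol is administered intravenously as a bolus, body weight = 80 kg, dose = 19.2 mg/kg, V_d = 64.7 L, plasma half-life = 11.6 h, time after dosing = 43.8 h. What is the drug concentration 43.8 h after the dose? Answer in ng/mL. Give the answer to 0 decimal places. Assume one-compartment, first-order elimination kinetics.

1733 ng/mL

Total dose = 19.2 × 80 = 1536 mg
C₀ = Dose / Vd = 1536 / 64.7 = 23.74 mg/L
k = ln2 / t½ = 0.693147 / 11.6 = 0.05975 h⁻¹
C = C₀ · e^(−k·t) = 23.74 × e^(−0.05975 × 43.8)
  = 23.74 × 0.07302 = 1.733 mg/L
Convert: 1.733 mg/L × 1000 = 1733 ng/mL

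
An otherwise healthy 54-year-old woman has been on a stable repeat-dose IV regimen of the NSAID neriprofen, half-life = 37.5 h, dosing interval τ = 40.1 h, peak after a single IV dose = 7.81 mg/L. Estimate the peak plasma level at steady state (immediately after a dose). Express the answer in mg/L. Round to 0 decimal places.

k = ln2 / t½ = 0.693147 / 37.5 = 0.01848 h⁻¹
e^(−kτ) = e^(−0.01848 × 40.1) = 0.4766
Accumulation ratio R = 1 / (1 − e^(−kτ)) = 1 / (1 − 0.4766) = 1.911
Steady-state peak = C₀ × R = 7.81 × 1.911 = 14.92 mg/L

15 mg/L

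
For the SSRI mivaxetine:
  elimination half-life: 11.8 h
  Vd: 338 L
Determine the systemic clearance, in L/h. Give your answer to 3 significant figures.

k = ln2 / t½ = 0.693147 / 11.8 = 0.05874 h⁻¹
CL = k × Vd = 0.05874 × 338 = 19.85 L/h

19.9 L/h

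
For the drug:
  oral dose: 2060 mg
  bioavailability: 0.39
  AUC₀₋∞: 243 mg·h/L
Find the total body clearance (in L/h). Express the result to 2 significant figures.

3.3 L/h

CL = F·Dose / AUC = 0.39 × 2060 / 243 = 3.306 L/h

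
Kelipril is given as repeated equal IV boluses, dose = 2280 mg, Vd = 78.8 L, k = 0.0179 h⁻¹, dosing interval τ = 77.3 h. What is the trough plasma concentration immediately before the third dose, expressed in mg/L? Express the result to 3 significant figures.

9.07 mg/L

C₀ per dose = Dose / Vd = 2280 / 78.8 = 28.93 mg/L
Fraction remaining after one interval: r = e^(−kτ) = e^(−0.01790 × 77.3) = 0.2507
Before dose 3, 2 doses have been given (aged 1τ, 2τ).
C_trough = C₀ × (r + r²) = 28.93 × (0.2507 + 0.06285) = 9.071 mg/L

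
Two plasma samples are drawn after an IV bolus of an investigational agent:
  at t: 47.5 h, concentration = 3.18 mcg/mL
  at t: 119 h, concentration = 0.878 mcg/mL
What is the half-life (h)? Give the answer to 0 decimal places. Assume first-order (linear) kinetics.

39 h

k = ln(C₁/C₂) / (t₂ − t₁) = ln(3.18/0.878) / (119 − 47.5)
  = 1.287 / 71.50 = 0.01800 h⁻¹
t½ = ln2 / k = 0.693147 / 0.01800 = 38.51 h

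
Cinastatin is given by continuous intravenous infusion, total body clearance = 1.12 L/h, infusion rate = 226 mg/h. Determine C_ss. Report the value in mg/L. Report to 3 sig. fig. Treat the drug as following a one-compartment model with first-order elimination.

At steady state Css = R₀ / CL = 226 / 1.120 = 201.8 mg/L

202 mg/L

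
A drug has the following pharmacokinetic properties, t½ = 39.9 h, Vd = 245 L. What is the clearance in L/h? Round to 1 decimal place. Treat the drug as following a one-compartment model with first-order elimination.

k = ln2 / t½ = 0.693147 / 39.9 = 0.01737 h⁻¹
CL = k × Vd = 0.01737 × 245 = 4.256 L/h

4.3 L/h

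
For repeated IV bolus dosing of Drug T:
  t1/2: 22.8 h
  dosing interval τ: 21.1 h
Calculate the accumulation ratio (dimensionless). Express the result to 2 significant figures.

k = ln2 / t½ = 0.693147 / 22.8 = 0.03040 h⁻¹
e^(−kτ) = e^(−0.03040 × 21.1) = 0.5265
Accumulation ratio R = 1 / (1 − e^(−kτ)) = 1 / (1 − 0.5265) = 2.112

2.1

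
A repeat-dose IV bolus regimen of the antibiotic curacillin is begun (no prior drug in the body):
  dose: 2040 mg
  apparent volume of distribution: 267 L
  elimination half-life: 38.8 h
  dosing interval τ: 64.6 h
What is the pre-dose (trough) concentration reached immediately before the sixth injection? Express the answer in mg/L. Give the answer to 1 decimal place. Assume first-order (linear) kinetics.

C₀ per dose = Dose / Vd = 2040 / 267 = 7.640 mg/L
k = ln2 / t½ = 0.693147 / 38.8 = 0.01786 h⁻¹
Fraction remaining after one interval: r = e^(−kτ) = e^(−0.01786 × 64.6) = 0.3154
Before dose 6, 5 doses have been given (aged 1τ, 2τ, 3τ, 4τ, 5τ).
C_trough = C₀ × (r + r² + … + r^5) = C₀ × r(1−r^5)/(1−r)
        = 7.640 × 0.3154 × (1 − 0.003121) / (1 − 0.3154) = 3.509 mg/L

3.5 mg/L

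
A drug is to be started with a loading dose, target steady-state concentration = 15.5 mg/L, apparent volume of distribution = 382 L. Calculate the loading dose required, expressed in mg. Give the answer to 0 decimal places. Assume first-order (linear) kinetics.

5921 mg

LD = Css × Vd = 15.5 × 382 = 5921 mg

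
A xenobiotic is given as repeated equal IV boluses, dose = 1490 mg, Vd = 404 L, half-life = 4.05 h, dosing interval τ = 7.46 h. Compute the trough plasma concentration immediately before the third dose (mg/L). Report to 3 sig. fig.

C₀ per dose = Dose / Vd = 1490 / 404 = 3.688 mg/L
k = ln2 / t½ = 0.693147 / 4.05 = 0.1711 h⁻¹
Fraction remaining after one interval: r = e^(−kτ) = e^(−0.1711 × 7.46) = 0.2790
Before dose 3, 2 doses have been given (aged 1τ, 2τ).
C_trough = C₀ × (r + r²) = 3.688 × (0.2790 + 0.07784) = 1.316 mg/L

1.32 mg/L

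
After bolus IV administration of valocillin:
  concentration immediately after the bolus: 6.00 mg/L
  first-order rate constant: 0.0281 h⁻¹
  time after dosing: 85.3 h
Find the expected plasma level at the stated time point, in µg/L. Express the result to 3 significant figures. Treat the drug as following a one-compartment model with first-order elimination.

C = C₀ · e^(−k·t) = 6.000 × e^(−0.02810 × 85.3)
  = 6.000 × 0.09100 = 0.5460 mg/L
Convert: 0.5460 mg/L × 1000 = 546.0 µg/L

546 µg/L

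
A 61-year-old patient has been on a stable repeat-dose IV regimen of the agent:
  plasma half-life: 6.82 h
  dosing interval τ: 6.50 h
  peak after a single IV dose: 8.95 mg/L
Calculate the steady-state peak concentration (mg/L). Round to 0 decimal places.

k = ln2 / t½ = 0.693147 / 6.82 = 0.1016 h⁻¹
e^(−kτ) = e^(−0.1016 × 6.50) = 0.5166
Accumulation ratio R = 1 / (1 − e^(−kτ)) = 1 / (1 − 0.5166) = 2.069
Steady-state peak = C₀ × R = 8.95 × 2.069 = 18.52 mg/L

19 mg/L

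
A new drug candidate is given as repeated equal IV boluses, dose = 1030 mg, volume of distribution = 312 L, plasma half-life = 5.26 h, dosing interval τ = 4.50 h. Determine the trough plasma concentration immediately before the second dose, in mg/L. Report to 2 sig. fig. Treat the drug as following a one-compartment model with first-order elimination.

C₀ per dose = Dose / Vd = 1030 / 312 = 3.301 mg/L
k = ln2 / t½ = 0.693147 / 5.26 = 0.1318 h⁻¹
Fraction remaining after one interval: r = e^(−kτ) = e^(−0.1318 × 4.50) = 0.5526
Before dose 2, 1 dose has been given (aged 1τ).
C_trough = C₀ × r = 3.301 × 0.5526 = 1.824 mg/L

1.8 mg/L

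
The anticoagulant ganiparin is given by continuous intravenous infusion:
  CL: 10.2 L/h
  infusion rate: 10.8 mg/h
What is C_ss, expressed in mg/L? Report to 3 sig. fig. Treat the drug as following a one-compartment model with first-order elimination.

At steady state Css = R₀ / CL = 10.8 / 10.20 = 1.059 mg/L

1.06 mg/L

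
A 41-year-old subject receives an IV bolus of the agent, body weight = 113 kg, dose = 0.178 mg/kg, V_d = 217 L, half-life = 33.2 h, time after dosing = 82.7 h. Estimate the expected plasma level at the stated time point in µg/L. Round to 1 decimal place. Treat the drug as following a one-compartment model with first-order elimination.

Total dose = 0.178 × 113 = 20.11 mg
C₀ = Dose / Vd = 20.11 / 217 = 0.09267 mg/L
k = ln2 / t½ = 0.693147 / 33.2 = 0.02088 h⁻¹
C = C₀ · e^(−k·t) = 0.09267 × e^(−0.02088 × 82.7)
  = 0.09267 × 0.1779 = 0.01649 mg/L
Convert: 0.01649 mg/L × 1000 = 16.49 µg/L

16.5 µg/L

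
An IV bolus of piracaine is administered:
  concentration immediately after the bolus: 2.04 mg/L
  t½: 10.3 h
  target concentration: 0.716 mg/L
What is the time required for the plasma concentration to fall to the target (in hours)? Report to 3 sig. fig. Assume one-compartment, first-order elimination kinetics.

15.6 h

k = ln2 / t½ = 0.693147 / 10.3 = 0.06730 h⁻¹
t = ln(C₀ / C) / k = ln(2.040 / 0.716) / 0.06730
  = ln(2.849) / 0.06730 = 1.047 / 0.06730 = 15.56 h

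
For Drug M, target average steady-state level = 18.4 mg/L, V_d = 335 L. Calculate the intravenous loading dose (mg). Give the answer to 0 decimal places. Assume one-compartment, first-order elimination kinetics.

6164 mg

LD = Css × Vd = 18.4 × 335 = 6164 mg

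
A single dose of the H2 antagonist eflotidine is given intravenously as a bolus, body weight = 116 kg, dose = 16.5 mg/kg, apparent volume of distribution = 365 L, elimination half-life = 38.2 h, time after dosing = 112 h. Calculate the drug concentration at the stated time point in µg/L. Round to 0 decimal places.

687 µg/L

Total dose = 16.5 × 116 = 1914 mg
C₀ = Dose / Vd = 1914 / 365 = 5.244 mg/L
k = ln2 / t½ = 0.693147 / 38.2 = 0.01815 h⁻¹
C = C₀ · e^(−k·t) = 5.244 × e^(−0.01815 × 112)
  = 5.244 × 0.1310 = 0.6870 mg/L
Convert: 0.6870 mg/L × 1000 = 687.0 µg/L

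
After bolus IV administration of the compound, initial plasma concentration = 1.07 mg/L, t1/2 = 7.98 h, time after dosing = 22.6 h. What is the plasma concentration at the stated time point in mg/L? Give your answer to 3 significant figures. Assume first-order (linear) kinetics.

k = ln2 / t½ = 0.693147 / 7.98 = 0.08686 h⁻¹
C = C₀ · e^(−k·t) = 1.070 × e^(−0.08686 × 22.6)
  = 1.070 × 0.1404 = 0.1502 mg/L

0.150 mg/L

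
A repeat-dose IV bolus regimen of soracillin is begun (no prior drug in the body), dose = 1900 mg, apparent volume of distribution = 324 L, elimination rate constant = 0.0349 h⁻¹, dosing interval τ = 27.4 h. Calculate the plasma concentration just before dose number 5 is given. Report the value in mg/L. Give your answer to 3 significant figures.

3.58 mg/L

C₀ per dose = Dose / Vd = 1900 / 324 = 5.864 mg/L
Fraction remaining after one interval: r = e^(−kτ) = e^(−0.03490 × 27.4) = 0.3843
Before dose 5, 4 doses have been given (aged 1τ, 2τ, 3τ, 4τ).
C_trough = C₀ × (r + r² + … + r^4) = C₀ × r(1−r^4)/(1−r)
        = 5.864 × 0.3843 × (1 − 0.02181) / (1 − 0.3843) = 3.580 mg/L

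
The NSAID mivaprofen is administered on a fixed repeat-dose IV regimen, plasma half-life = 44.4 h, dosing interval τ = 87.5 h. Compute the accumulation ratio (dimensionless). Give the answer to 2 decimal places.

1.34

k = ln2 / t½ = 0.693147 / 44.4 = 0.01561 h⁻¹
e^(−kτ) = e^(−0.01561 × 87.5) = 0.2552
Accumulation ratio R = 1 / (1 − e^(−kτ)) = 1 / (1 − 0.2552) = 1.343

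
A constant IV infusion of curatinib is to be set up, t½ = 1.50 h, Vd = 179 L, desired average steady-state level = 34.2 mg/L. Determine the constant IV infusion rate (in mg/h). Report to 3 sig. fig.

k = ln2 / t½ = 0.693147 / 1.50 = 0.4621 h⁻¹
CL = k × Vd = 0.4621 × 179 = 82.72 L/h
At steady state, infusion rate R₀ = Css × CL = 34.2 × 82.72 = 2829 mg/h

2830 mg/h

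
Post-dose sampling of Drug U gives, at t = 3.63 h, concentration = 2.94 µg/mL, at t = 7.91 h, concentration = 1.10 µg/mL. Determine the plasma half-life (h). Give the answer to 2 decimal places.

3.02 h

k = ln(C₁/C₂) / (t₂ − t₁) = ln(2.94/1.10) / (7.91 − 3.63)
  = 0.9831 / 4.280 = 0.2297 h⁻¹
t½ = ln2 / k = 0.693147 / 0.2297 = 3.018 h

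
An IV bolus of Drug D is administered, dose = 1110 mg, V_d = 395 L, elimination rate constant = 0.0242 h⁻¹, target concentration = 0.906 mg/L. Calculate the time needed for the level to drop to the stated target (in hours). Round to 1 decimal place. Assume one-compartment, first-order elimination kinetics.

C₀ = Dose / Vd = 1110 / 395 = 2.810 mg/L
t = ln(C₀ / C) / k = ln(2.810 / 0.906) / 0.02420
  = ln(3.102) / 0.02420 = 1.132 / 0.02420 = 46.78 h

46.8 h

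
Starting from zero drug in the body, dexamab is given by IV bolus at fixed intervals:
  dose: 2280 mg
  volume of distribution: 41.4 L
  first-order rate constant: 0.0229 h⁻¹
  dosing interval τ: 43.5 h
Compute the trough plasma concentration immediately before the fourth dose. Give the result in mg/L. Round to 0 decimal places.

C₀ per dose = Dose / Vd = 2280 / 41.4 = 55.07 mg/L
Fraction remaining after one interval: r = e^(−kτ) = e^(−0.02290 × 43.5) = 0.3693
Before dose 4, 3 doses have been given (aged 1τ, 2τ, 3τ).
C_trough = C₀ × (r + r² + … + r^3) = C₀ × r(1−r^3)/(1−r)
        = 55.07 × 0.3693 × (1 − 0.05037) / (1 − 0.3693) = 30.62 mg/L

31 mg/L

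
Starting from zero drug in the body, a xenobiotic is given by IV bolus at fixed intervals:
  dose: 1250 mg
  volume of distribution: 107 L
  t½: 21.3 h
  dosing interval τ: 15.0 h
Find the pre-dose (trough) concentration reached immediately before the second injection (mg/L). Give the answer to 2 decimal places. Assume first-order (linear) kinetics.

7.17 mg/L

C₀ per dose = Dose / Vd = 1250 / 107 = 11.68 mg/L
k = ln2 / t½ = 0.693147 / 21.3 = 0.03254 h⁻¹
Fraction remaining after one interval: r = e^(−kτ) = e^(−0.03254 × 15.0) = 0.6138
Before dose 2, 1 dose has been given (aged 1τ).
C_trough = C₀ × r = 11.68 × 0.6138 = 7.169 mg/L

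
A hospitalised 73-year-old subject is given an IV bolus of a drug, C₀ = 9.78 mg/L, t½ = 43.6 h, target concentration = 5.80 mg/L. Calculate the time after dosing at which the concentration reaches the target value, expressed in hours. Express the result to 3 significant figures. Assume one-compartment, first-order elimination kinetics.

k = ln2 / t½ = 0.693147 / 43.6 = 0.01590 h⁻¹
t = ln(C₀ / C) / k = ln(9.780 / 5.80) / 0.01590
  = ln(1.686) / 0.01590 = 0.5224 / 0.01590 = 32.86 h

32.9 h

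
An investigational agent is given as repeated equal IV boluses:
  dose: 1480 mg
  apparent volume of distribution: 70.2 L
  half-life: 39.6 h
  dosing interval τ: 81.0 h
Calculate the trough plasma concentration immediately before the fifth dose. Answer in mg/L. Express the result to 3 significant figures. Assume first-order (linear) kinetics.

6.72 mg/L

C₀ per dose = Dose / Vd = 1480 / 70.2 = 21.08 mg/L
k = ln2 / t½ = 0.693147 / 39.6 = 0.01750 h⁻¹
Fraction remaining after one interval: r = e^(−kτ) = e^(−0.01750 × 81.0) = 0.2423
Before dose 5, 4 doses have been given (aged 1τ, 2τ, 3τ, 4τ).
C_trough = C₀ × (r + r² + … + r^4) = C₀ × r(1−r^4)/(1−r)
        = 21.08 × 0.2423 × (1 − 0.003447) / (1 − 0.2423) = 6.718 mg/L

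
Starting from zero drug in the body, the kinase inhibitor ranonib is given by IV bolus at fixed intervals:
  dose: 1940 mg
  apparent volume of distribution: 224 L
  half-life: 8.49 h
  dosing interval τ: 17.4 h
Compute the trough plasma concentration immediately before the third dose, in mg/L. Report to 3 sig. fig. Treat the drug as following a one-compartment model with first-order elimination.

2.60 mg/L

C₀ per dose = Dose / Vd = 1940 / 224 = 8.661 mg/L
k = ln2 / t½ = 0.693147 / 8.49 = 0.08164 h⁻¹
Fraction remaining after one interval: r = e^(−kτ) = e^(−0.08164 × 17.4) = 0.2416
Before dose 3, 2 doses have been given (aged 1τ, 2τ).
C_trough = C₀ × (r + r²) = 8.661 × (0.2416 + 0.05837) = 2.598 mg/L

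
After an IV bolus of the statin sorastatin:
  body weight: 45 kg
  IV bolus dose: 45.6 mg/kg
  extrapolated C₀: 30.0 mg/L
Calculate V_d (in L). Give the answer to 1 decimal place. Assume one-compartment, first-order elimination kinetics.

68.4 L

Dose = 45.6 × 45 = 2052 mg
Vd = Dose / C₀ = 2052 / 30.0 = 68.40 L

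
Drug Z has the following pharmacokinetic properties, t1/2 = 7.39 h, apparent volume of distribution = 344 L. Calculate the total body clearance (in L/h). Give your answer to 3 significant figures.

32.3 L/h

k = ln2 / t½ = 0.693147 / 7.39 = 0.09380 h⁻¹
CL = k × Vd = 0.09380 × 344 = 32.27 L/h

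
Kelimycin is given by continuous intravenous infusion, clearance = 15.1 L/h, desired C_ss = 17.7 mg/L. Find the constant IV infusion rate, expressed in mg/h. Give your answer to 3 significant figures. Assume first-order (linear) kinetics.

267 mg/h

At steady state, infusion rate R₀ = Css × CL = 17.7 × 15.10 = 267.3 mg/h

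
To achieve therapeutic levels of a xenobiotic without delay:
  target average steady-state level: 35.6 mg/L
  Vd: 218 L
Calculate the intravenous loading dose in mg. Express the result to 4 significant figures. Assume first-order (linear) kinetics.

7761 mg

LD = Css × Vd = 35.6 × 218 = 7761 mg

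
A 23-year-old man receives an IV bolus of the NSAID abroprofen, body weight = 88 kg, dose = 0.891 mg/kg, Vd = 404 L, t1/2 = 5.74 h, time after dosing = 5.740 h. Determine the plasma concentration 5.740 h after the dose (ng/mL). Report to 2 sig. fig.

97 ng/mL

Total dose = 0.891 × 88 = 78.41 mg
C₀ = Dose / Vd = 78.41 / 404 = 0.1941 mg/L
k = ln2 / t½ = 0.693147 / 5.74 = 0.1208 h⁻¹
t / t½ = 5.740 / 5.74 = 1 half-lives
C = C₀ × (1/2)^1 = 0.1941 × 0.5000 = 0.09705 mg/L
Convert: 0.09705 mg/L × 1000 = 97.05 ng/mL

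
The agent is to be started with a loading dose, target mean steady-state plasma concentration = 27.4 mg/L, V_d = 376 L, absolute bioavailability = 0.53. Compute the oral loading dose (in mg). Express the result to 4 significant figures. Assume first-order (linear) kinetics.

19440 mg

LD = Css × Vd / F = 27.4 × 376 / 0.53 = 19440 mg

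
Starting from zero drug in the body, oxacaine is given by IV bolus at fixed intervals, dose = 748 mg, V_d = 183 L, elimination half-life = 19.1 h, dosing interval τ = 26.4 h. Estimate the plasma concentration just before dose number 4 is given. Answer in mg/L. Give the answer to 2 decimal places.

C₀ per dose = Dose / Vd = 748 / 183 = 4.087 mg/L
k = ln2 / t½ = 0.693147 / 19.1 = 0.03629 h⁻¹
Fraction remaining after one interval: r = e^(−kτ) = e^(−0.03629 × 26.4) = 0.3836
Before dose 4, 3 doses have been given (aged 1τ, 2τ, 3τ).
C_trough = C₀ × (r + r² + … + r^3) = C₀ × r(1−r^3)/(1−r)
        = 4.087 × 0.3836 × (1 − 0.05645) / (1 − 0.3836) = 2.400 mg/L

2.40 mg/L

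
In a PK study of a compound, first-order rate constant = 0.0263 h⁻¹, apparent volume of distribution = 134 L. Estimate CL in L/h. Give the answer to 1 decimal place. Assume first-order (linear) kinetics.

3.5 L/h

CL = k × Vd = 0.0263 × 134 = 3.524 L/h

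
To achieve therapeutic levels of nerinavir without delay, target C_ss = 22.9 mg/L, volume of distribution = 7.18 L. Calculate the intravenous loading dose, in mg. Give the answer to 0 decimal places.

164 mg

LD = Css × Vd = 22.9 × 7.18 = 164.4 mg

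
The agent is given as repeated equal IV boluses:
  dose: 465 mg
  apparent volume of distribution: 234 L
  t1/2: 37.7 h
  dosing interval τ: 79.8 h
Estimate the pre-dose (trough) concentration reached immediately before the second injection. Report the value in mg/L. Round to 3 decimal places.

0.458 mg/L

C₀ per dose = Dose / Vd = 465 / 234 = 1.987 mg/L
k = ln2 / t½ = 0.693147 / 37.7 = 0.01839 h⁻¹
Fraction remaining after one interval: r = e^(−kτ) = e^(−0.01839 × 79.8) = 0.2305
Before dose 2, 1 dose has been given (aged 1τ).
C_trough = C₀ × r = 1.987 × 0.2305 = 0.4580 mg/L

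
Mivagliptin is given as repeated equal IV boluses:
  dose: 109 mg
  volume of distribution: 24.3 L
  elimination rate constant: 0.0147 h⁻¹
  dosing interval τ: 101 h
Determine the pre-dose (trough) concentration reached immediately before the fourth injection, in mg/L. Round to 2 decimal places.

1.30 mg/L

C₀ per dose = Dose / Vd = 109 / 24.3 = 4.486 mg/L
Fraction remaining after one interval: r = e^(−kτ) = e^(−0.01470 × 101) = 0.2266
Before dose 4, 3 doses have been given (aged 1τ, 2τ, 3τ).
C_trough = C₀ × (r + r² + … + r^3) = C₀ × r(1−r^3)/(1−r)
        = 4.486 × 0.2266 × (1 − 0.01164) / (1 − 0.2266) = 1.299 mg/L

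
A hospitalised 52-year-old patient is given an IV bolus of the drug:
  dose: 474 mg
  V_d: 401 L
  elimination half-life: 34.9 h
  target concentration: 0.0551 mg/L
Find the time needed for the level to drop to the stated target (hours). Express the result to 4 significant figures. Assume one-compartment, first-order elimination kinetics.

C₀ = Dose / Vd = 474.0 / 401 = 1.182 mg/L
k = ln2 / t½ = 0.693147 / 34.9 = 0.01986 h⁻¹
t = ln(C₀ / C) / k = ln(1.182 / 0.0551) / 0.01986
  = ln(21.45) / 0.01986 = 3.066 / 0.01986 = 154.4 h

154.4 h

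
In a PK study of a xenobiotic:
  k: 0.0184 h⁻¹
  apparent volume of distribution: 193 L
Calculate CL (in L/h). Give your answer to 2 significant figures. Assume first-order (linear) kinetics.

3.6 L/h

CL = k × Vd = 0.0184 × 193 = 3.551 L/h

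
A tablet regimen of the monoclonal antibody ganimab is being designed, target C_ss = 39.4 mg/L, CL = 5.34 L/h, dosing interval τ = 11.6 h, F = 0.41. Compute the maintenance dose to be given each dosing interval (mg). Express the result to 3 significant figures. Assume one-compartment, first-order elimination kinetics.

5950 mg

At steady state, F × (Dose/τ) = Css × CL.
Dose = Css × CL × τ / F = 39.4 × 5.340 × 11.6 / 0.41 = 5953 mg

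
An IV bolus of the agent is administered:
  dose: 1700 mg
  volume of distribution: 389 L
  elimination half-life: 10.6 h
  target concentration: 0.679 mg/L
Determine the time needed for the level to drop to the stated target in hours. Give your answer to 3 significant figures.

28.5 h

C₀ = Dose / Vd = 1700 / 389 = 4.370 mg/L
k = ln2 / t½ = 0.693147 / 10.6 = 0.06539 h⁻¹
t = ln(C₀ / C) / k = ln(4.370 / 0.679) / 0.06539
  = ln(6.436) / 0.06539 = 1.862 / 0.06539 = 28.48 h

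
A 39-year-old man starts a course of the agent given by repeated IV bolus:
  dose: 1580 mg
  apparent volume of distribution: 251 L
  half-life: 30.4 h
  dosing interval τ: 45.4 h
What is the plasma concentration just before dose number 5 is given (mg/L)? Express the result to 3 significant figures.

C₀ per dose = Dose / Vd = 1580 / 251 = 6.295 mg/L
k = ln2 / t½ = 0.693147 / 30.4 = 0.02280 h⁻¹
Fraction remaining after one interval: r = e^(−kτ) = e^(−0.02280 × 45.4) = 0.3552
Before dose 5, 4 doses have been given (aged 1τ, 2τ, 3τ, 4τ).
C_trough = C₀ × (r + r² + … + r^4) = C₀ × r(1−r^4)/(1−r)
        = 6.295 × 0.3552 × (1 − 0.01592) / (1 − 0.3552) = 3.413 mg/L

3.41 mg/L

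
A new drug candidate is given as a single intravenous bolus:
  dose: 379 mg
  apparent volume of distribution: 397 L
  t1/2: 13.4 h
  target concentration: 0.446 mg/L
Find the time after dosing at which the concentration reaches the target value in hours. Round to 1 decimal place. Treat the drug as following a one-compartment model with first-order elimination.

C₀ = Dose / Vd = 379.0 / 397 = 0.9547 mg/L
k = ln2 / t½ = 0.693147 / 13.4 = 0.05173 h⁻¹
t = ln(C₀ / C) / k = ln(0.9547 / 0.446) / 0.05173
  = ln(2.141) / 0.05173 = 0.7613 / 0.05173 = 14.72 h

14.7 h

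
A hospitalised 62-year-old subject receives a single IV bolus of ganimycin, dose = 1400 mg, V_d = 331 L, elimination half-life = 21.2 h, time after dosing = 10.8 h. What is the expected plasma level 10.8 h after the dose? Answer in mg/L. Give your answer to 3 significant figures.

C₀ = Dose / Vd = 1400 / 331 = 4.230 mg/L
k = ln2 / t½ = 0.693147 / 21.2 = 0.03270 h⁻¹
C = C₀ · e^(−k·t) = 4.230 × e^(−0.03270 × 10.8)
  = 4.230 × 0.7025 = 2.972 mg/L

2.97 mg/L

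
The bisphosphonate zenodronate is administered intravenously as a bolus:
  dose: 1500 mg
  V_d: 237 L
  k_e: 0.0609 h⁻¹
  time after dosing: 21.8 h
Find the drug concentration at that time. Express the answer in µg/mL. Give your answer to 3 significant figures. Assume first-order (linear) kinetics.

C₀ = Dose / Vd = 1500 / 237 = 6.329 mg/L
C = C₀ · e^(−k·t) = 6.329 × e^(−0.06090 × 21.8)
  = 6.329 × 0.2651 = 1.678 mg/L
(1.678 mg/L = 1.678 µg/mL)

1.68 µg/mL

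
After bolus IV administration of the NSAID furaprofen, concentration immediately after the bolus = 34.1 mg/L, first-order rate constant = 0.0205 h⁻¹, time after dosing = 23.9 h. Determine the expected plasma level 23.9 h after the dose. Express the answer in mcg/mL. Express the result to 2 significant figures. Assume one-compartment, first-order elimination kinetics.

C = C₀ · e^(−k·t) = 34.10 × e^(−0.02050 × 23.9)
  = 34.10 × 0.6127 = 20.89 mg/L
(20.89 mg/L = 20.89 mcg/mL)

21 mcg/mL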